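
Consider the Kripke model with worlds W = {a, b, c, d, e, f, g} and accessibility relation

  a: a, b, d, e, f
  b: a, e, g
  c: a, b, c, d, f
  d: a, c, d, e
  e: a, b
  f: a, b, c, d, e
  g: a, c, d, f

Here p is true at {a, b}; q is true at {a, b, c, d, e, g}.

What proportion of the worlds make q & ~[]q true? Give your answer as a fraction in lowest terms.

a: q is T, ~[]q is T. ✓
b: q is T, ~[]q is F. ✗
c: q is T, ~[]q is T. ✓
d: q is T, ~[]q is F. ✗
e: q is T, ~[]q is F. ✗
f: q is F, ~[]q is F. ✗
g: q is T, ~[]q is T. ✓
That's 3 of 7 worlds, so 3/7.

3/7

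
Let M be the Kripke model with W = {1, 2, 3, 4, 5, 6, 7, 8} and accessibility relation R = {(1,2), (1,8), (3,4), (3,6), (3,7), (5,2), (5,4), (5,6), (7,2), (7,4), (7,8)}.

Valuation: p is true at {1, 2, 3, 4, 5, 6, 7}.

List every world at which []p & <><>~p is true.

{3}

1: []p is F, <><>~p is F. ✗
2: []p is T, <><>~p is F. ✗
3: []p is T, <><>~p is T. ✓
4: []p is T, <><>~p is F. ✗
5: []p is T, <><>~p is F. ✗
6: []p is T, <><>~p is F. ✗
7: []p is F, <><>~p is F. ✗
8: []p is T, <><>~p is F. ✗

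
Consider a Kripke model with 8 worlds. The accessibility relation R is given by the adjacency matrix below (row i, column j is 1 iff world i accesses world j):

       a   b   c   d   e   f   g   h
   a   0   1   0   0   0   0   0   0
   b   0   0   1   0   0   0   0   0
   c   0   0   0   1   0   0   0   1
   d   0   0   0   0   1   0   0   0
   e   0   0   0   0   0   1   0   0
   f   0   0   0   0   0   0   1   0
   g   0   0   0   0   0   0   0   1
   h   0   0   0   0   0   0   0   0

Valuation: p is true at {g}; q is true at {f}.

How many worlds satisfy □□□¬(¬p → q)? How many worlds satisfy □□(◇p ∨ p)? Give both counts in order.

For □□□¬(¬p → q):
a: successors {b}; □□¬(¬p → q) there: b:T. ✓
b: successors {c}; □□¬(¬p → q) there: c:T. ✓
c: successors {d, h}; □□¬(¬p → q) there: d:F, h:T. ✗
d: successors {e}; □□¬(¬p → q) there: e:F. ✗
e: successors {f}; □□¬(¬p → q) there: f:T. ✓
f: successors {g}; □□¬(¬p → q) there: g:T. ✓
g: successors {h}; □□¬(¬p → q) there: h:T. ✓
h: no successors, so □□□¬(¬p → q) holds vacuously. ✓
— 6 worlds.
For □□(◇p ∨ p):
a: successors {b}; □(◇p ∨ p) there: b:F. ✗
b: successors {c}; □(◇p ∨ p) there: c:F. ✗
c: successors {d, h}; □(◇p ∨ p) there: d:F, h:T. ✗
d: successors {e}; □(◇p ∨ p) there: e:T. ✓
e: successors {f}; □(◇p ∨ p) there: f:T. ✓
f: successors {g}; □(◇p ∨ p) there: g:F. ✗
g: successors {h}; □(◇p ∨ p) there: h:T. ✓
h: no successors, so □□(◇p ∨ p) holds vacuously. ✓
— 4 worlds.

6 and 4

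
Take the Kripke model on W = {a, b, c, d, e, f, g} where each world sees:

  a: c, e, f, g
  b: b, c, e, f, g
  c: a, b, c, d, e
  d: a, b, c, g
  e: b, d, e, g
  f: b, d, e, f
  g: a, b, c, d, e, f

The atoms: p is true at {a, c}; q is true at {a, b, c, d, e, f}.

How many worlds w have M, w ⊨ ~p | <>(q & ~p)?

a: ~p is F, <>(q & ~p) is T. ✓
b: ~p is T, <>(q & ~p) is T. ✓
c: ~p is F, <>(q & ~p) is T. ✓
d: ~p is T, <>(q & ~p) is T. ✓
e: ~p is T, <>(q & ~p) is T. ✓
f: ~p is T, <>(q & ~p) is T. ✓
g: ~p is T, <>(q & ~p) is T. ✓
Satisfying worlds: {a, b, c, d, e, f, g}.

7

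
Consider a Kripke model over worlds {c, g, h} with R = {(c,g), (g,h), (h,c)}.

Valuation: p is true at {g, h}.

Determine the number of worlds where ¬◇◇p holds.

c: ◇◇p is T. ✗
g: ◇◇p is F. ✓
h: ◇◇p is T. ✗
Satisfying worlds: {g}.

1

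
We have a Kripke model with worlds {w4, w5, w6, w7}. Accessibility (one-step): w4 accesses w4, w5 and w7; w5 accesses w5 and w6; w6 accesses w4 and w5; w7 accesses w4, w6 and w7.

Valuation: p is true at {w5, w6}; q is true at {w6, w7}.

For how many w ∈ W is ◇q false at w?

1

w4: successors {w4, w5, w7}; q there: w4:F, w5:F, w7:T. ✓
w5: successors {w5, w6}; q there: w5:F, w6:T. ✓
w6: successors {w4, w5}; q there: w4:F, w5:F. ✗
w7: successors {w4, w6, w7}; q there: w4:F, w6:T, w7:T. ✓
Satisfying worlds: {w4, w5, w7}.
So ◇q fails at the other 1 world.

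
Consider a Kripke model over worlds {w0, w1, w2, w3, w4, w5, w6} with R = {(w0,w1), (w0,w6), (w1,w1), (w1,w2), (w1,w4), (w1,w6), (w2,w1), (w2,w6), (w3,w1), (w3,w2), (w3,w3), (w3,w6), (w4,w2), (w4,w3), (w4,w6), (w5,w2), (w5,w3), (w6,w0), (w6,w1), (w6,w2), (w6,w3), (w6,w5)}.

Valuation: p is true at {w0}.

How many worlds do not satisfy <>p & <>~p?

6

w0: <>p is F, <>~p is T. ✗
w1: <>p is F, <>~p is T. ✗
w2: <>p is F, <>~p is T. ✗
w3: <>p is F, <>~p is T. ✗
w4: <>p is F, <>~p is T. ✗
w5: <>p is F, <>~p is T. ✗
w6: <>p is T, <>~p is T. ✓
Satisfying worlds: {w6}.
So <>p & <>~p fails at the other 6 worlds.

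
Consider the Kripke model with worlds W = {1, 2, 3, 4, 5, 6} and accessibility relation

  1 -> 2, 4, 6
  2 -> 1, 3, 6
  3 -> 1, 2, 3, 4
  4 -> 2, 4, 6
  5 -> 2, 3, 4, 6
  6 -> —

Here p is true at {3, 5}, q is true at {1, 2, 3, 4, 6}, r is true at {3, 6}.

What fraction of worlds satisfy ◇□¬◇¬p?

2/3

1: successors {2, 4, 6}; □¬◇¬p there: 2:F, 4:F, 6:T. ✓
2: successors {1, 3, 6}; □¬◇¬p there: 1:F, 3:F, 6:T. ✓
3: successors {1, 2, 3, 4}; □¬◇¬p there: 1:F, 2:F, 3:F, 4:F. ✗
4: successors {2, 4, 6}; □¬◇¬p there: 2:F, 4:F, 6:T. ✓
5: successors {2, 3, 4, 6}; □¬◇¬p there: 2:F, 3:F, 4:F, 6:T. ✓
6: no successors, so ◇□¬◇¬p fails. ✗
That's 4 of 6 worlds, so 4/6 = 2/3.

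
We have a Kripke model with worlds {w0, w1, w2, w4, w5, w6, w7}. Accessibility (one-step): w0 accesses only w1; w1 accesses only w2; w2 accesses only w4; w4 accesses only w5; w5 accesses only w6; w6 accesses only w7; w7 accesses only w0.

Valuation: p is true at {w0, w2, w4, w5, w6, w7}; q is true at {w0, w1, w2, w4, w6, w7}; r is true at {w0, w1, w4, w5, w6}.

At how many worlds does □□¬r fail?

5

w0: successors {w1}; □¬r there: w1:T. ✓
w1: successors {w2}; □¬r there: w2:F. ✗
w2: successors {w4}; □¬r there: w4:F. ✗
w4: successors {w5}; □¬r there: w5:F. ✗
w5: successors {w6}; □¬r there: w6:T. ✓
w6: successors {w7}; □¬r there: w7:F. ✗
w7: successors {w0}; □¬r there: w0:F. ✗
Satisfying worlds: {w0, w5}.
So □□¬r fails at the other 5 worlds.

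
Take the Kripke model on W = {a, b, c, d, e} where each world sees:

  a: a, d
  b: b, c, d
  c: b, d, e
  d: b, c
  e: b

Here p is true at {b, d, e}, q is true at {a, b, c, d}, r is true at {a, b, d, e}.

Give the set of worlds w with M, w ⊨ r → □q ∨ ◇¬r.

{a, b, c, d, e}

a: r is T, □q ∨ ◇¬r is T. ✓
b: r is T, □q ∨ ◇¬r is T. ✓
c: r is F, □q ∨ ◇¬r is F. ✓
d: r is T, □q ∨ ◇¬r is T. ✓
e: r is T, □q ∨ ◇¬r is T. ✓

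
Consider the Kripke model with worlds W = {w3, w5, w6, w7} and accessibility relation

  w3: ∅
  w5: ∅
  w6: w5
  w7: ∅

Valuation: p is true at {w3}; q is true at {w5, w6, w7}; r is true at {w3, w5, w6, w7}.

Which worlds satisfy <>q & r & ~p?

{w6}

w3: <>q is F, r & ~p is F. ✗
w5: <>q is F, r & ~p is T. ✗
w6: <>q is T, r & ~p is T. ✓
w7: <>q is F, r & ~p is T. ✗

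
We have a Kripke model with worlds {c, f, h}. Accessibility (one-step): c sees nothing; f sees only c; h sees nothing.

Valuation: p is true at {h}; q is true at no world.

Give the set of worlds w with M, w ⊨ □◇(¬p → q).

c: no successors, so □◇(¬p → q) holds vacuously. ✓
f: successors {c}; ◇(¬p → q) there: c:F. ✗
h: no successors, so □◇(¬p → q) holds vacuously. ✓

{c, h}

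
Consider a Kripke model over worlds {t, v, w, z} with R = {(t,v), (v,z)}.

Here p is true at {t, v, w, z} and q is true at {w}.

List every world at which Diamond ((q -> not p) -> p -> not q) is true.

{t, v}

t: successors {v}; (q -> not p) -> p -> not q there: v:T. ✓
v: successors {z}; (q -> not p) -> p -> not q there: z:T. ✓
w: no successors, so Diamond ((q -> not p) -> p -> not q) fails. ✗
z: no successors, so Diamond ((q -> not p) -> p -> not q) fails. ✗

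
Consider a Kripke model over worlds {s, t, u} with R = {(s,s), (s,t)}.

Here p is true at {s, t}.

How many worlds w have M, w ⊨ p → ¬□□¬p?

2

s: p is T, ¬□□¬p is T. ✓
t: p is T, ¬□□¬p is F. ✗
u: p is F, ¬□□¬p is F. ✓
Satisfying worlds: {s, u}.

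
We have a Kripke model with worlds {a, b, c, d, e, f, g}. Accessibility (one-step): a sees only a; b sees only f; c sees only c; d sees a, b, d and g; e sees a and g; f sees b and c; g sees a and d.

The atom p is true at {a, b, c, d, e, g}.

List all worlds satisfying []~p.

{b}

a: successors {a}; ~p there: a:F. ✗
b: successors {f}; ~p there: f:T. ✓
c: successors {c}; ~p there: c:F. ✗
d: successors {a, b, d, g}; ~p there: a:F, b:F, d:F, g:F. ✗
e: successors {a, g}; ~p there: a:F, g:F. ✗
f: successors {b, c}; ~p there: b:F, c:F. ✗
g: successors {a, d}; ~p there: a:F, d:F. ✗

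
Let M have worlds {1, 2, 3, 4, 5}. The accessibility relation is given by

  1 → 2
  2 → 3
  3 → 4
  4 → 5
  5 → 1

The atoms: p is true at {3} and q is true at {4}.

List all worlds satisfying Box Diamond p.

{1}

1: successors {2}; Diamond p there: 2:T. ✓
2: successors {3}; Diamond p there: 3:F. ✗
3: successors {4}; Diamond p there: 4:F. ✗
4: successors {5}; Diamond p there: 5:F. ✗
5: successors {1}; Diamond p there: 1:F. ✗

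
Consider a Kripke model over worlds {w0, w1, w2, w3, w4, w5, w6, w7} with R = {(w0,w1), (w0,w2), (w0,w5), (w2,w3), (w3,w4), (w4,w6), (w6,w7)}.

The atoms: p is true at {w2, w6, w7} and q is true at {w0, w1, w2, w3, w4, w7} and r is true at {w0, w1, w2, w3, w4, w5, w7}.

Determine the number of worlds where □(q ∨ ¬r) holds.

7

w0: successors {w1, w2, w5}; q ∨ ¬r there: w1:T, w2:T, w5:F. ✗
w1: no successors, so □(q ∨ ¬r) holds vacuously. ✓
w2: successors {w3}; q ∨ ¬r there: w3:T. ✓
w3: successors {w4}; q ∨ ¬r there: w4:T. ✓
w4: successors {w6}; q ∨ ¬r there: w6:T. ✓
w5: no successors, so □(q ∨ ¬r) holds vacuously. ✓
w6: successors {w7}; q ∨ ¬r there: w7:T. ✓
w7: no successors, so □(q ∨ ¬r) holds vacuously. ✓
Satisfying worlds: {w1, w2, w3, w4, w5, w6, w7}.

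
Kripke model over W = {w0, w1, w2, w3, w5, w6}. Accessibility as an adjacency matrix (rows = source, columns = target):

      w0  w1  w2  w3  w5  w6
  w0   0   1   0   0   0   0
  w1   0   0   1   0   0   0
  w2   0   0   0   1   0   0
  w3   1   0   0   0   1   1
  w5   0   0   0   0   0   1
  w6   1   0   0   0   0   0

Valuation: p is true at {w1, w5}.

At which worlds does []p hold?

{w0}

w0: successors {w1}; p there: w1:T. ✓
w1: successors {w2}; p there: w2:F. ✗
w2: successors {w3}; p there: w3:F. ✗
w3: successors {w0, w5, w6}; p there: w0:F, w5:T, w6:F. ✗
w5: successors {w6}; p there: w6:F. ✗
w6: successors {w0}; p there: w0:F. ✗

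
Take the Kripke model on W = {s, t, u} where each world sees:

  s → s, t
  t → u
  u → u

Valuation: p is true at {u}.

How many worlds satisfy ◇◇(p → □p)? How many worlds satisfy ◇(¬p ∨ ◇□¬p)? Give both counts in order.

For ◇◇(p → □p):
s: successors {s, t}; ◇(p → □p) there: s:T, t:T. ✓
t: successors {u}; ◇(p → □p) there: u:T. ✓
u: successors {u}; ◇(p → □p) there: u:T. ✓
— 3 worlds.
For ◇(¬p ∨ ◇□¬p):
s: successors {s, t}; ¬p ∨ ◇□¬p there: s:T, t:T. ✓
t: successors {u}; ¬p ∨ ◇□¬p there: u:F. ✗
u: successors {u}; ¬p ∨ ◇□¬p there: u:F. ✗
— 1 world.

3 and 1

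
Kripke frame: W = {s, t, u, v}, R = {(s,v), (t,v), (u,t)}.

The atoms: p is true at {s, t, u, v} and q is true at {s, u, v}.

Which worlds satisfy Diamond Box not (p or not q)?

{s, t}

s: successors {v}; Box not (p or not q) there: v:T. ✓
t: successors {v}; Box not (p or not q) there: v:T. ✓
u: successors {t}; Box not (p or not q) there: t:F. ✗
v: no successors, so Diamond Box not (p or not q) fails. ✗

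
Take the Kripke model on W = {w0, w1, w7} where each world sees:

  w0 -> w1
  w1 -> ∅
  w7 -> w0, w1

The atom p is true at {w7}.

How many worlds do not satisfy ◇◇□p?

w0: successors {w1}; ◇□p there: w1:F. ✗
w1: no successors, so ◇◇□p fails. ✗
w7: successors {w0, w1}; ◇□p there: w0:T, w1:F. ✓
Satisfying worlds: {w7}.
So ◇◇□p fails at the other 2 worlds.

2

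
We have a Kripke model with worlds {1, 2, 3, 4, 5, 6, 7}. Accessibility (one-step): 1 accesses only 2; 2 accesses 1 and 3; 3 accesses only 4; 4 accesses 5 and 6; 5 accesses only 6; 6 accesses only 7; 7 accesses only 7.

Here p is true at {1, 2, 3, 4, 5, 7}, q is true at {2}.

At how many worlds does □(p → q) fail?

1: successors {2}; p → q there: 2:T. ✓
2: successors {1, 3}; p → q there: 1:F, 3:F. ✗
3: successors {4}; p → q there: 4:F. ✗
4: successors {5, 6}; p → q there: 5:F, 6:T. ✗
5: successors {6}; p → q there: 6:T. ✓
6: successors {7}; p → q there: 7:F. ✗
7: successors {7}; p → q there: 7:F. ✗
Satisfying worlds: {1, 5}.
So □(p → q) fails at the other 5 worlds.

5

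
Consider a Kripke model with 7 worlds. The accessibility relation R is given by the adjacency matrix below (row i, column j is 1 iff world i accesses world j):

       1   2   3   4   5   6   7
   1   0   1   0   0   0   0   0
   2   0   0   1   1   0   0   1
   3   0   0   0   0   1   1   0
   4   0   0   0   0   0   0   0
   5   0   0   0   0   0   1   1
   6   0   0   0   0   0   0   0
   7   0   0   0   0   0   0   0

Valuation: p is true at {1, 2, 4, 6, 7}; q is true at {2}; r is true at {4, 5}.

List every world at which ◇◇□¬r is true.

{1, 2, 3}

1: successors {2}; ◇□¬r there: 2:T. ✓
2: successors {3, 4, 7}; ◇□¬r there: 3:T, 4:F, 7:F. ✓
3: successors {5, 6}; ◇□¬r there: 5:T, 6:F. ✓
4: no successors, so ◇◇□¬r fails. ✗
5: successors {6, 7}; ◇□¬r there: 6:F, 7:F. ✗
6: no successors, so ◇◇□¬r fails. ✗
7: no successors, so ◇◇□¬r fails. ✗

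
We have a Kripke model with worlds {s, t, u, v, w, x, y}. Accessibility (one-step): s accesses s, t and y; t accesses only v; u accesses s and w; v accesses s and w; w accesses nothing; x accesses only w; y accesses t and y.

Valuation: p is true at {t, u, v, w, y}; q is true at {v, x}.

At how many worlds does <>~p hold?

3

s: successors {s, t, y}; ~p there: s:T, t:F, y:F. ✓
t: successors {v}; ~p there: v:F. ✗
u: successors {s, w}; ~p there: s:T, w:F. ✓
v: successors {s, w}; ~p there: s:T, w:F. ✓
w: no successors, so <>~p fails. ✗
x: successors {w}; ~p there: w:F. ✗
y: successors {t, y}; ~p there: t:F, y:F. ✗
Satisfying worlds: {s, u, v}.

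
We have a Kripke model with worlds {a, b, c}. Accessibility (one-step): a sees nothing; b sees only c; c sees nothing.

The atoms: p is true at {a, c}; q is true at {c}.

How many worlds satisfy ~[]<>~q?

1

a: []<>~q is T. ✗
b: []<>~q is F. ✓
c: []<>~q is T. ✗
Satisfying worlds: {b}.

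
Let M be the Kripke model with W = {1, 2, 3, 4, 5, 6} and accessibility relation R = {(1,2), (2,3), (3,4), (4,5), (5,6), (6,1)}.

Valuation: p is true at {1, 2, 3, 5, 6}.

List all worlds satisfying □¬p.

{3}

1: successors {2}; ¬p there: 2:F. ✗
2: successors {3}; ¬p there: 3:F. ✗
3: successors {4}; ¬p there: 4:T. ✓
4: successors {5}; ¬p there: 5:F. ✗
5: successors {6}; ¬p there: 6:F. ✗
6: successors {1}; ¬p there: 1:F. ✗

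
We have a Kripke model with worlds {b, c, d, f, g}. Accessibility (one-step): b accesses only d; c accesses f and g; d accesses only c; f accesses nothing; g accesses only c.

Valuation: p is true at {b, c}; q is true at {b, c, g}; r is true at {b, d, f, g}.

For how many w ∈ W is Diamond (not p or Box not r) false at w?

3

b: successors {d}; not p or Box not r there: d:T. ✓
c: successors {f, g}; not p or Box not r there: f:T, g:T. ✓
d: successors {c}; not p or Box not r there: c:F. ✗
f: no successors, so Diamond (not p or Box not r) fails. ✗
g: successors {c}; not p or Box not r there: c:F. ✗
Satisfying worlds: {b, c}.
So Diamond (not p or Box not r) fails at the other 3 worlds.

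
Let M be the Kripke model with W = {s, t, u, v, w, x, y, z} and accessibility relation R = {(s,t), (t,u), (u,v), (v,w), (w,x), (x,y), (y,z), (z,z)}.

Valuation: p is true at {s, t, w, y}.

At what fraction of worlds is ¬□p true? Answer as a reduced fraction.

5/8

s: □p is T. ✗
t: □p is F. ✓
u: □p is F. ✓
v: □p is T. ✗
w: □p is F. ✓
x: □p is T. ✗
y: □p is F. ✓
z: □p is F. ✓
That's 5 of 8 worlds, so 5/8.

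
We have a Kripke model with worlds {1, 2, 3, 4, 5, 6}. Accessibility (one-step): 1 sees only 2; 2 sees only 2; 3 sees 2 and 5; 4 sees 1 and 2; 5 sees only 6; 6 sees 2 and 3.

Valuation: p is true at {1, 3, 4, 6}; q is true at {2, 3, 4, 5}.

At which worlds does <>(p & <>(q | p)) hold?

{4, 5, 6}

1: successors {2}; p & <>(q | p) there: 2:F. ✗
2: successors {2}; p & <>(q | p) there: 2:F. ✗
3: successors {2, 5}; p & <>(q | p) there: 2:F, 5:F. ✗
4: successors {1, 2}; p & <>(q | p) there: 1:T, 2:F. ✓
5: successors {6}; p & <>(q | p) there: 6:T. ✓
6: successors {2, 3}; p & <>(q | p) there: 2:F, 3:T. ✓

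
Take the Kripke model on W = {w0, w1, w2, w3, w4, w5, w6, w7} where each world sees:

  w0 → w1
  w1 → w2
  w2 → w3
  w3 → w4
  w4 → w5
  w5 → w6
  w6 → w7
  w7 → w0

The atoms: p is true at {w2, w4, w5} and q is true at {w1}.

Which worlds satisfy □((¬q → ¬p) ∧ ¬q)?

{w2, w5, w6, w7}

w0: successors {w1}; (¬q → ¬p) ∧ ¬q there: w1:F. ✗
w1: successors {w2}; (¬q → ¬p) ∧ ¬q there: w2:F. ✗
w2: successors {w3}; (¬q → ¬p) ∧ ¬q there: w3:T. ✓
w3: successors {w4}; (¬q → ¬p) ∧ ¬q there: w4:F. ✗
w4: successors {w5}; (¬q → ¬p) ∧ ¬q there: w5:F. ✗
w5: successors {w6}; (¬q → ¬p) ∧ ¬q there: w6:T. ✓
w6: successors {w7}; (¬q → ¬p) ∧ ¬q there: w7:T. ✓
w7: successors {w0}; (¬q → ¬p) ∧ ¬q there: w0:T. ✓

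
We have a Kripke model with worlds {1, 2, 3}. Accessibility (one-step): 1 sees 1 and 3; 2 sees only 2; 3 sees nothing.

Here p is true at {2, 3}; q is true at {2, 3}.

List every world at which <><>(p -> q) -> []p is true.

1: <><>(p -> q) is T, []p is F. ✗
2: <><>(p -> q) is T, []p is T. ✓
3: <><>(p -> q) is F, []p is T. ✓

{2, 3}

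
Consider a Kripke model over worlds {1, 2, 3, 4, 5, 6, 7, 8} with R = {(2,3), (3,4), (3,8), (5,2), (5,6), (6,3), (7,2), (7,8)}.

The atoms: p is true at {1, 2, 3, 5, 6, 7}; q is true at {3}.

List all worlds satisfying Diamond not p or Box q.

{1, 2, 3, 4, 6, 7, 8}

1: Diamond not p is F, Box q is T. ✓
2: Diamond not p is F, Box q is T. ✓
3: Diamond not p is T, Box q is F. ✓
4: Diamond not p is F, Box q is T. ✓
5: Diamond not p is F, Box q is F. ✗
6: Diamond not p is F, Box q is T. ✓
7: Diamond not p is T, Box q is F. ✓
8: Diamond not p is F, Box q is T. ✓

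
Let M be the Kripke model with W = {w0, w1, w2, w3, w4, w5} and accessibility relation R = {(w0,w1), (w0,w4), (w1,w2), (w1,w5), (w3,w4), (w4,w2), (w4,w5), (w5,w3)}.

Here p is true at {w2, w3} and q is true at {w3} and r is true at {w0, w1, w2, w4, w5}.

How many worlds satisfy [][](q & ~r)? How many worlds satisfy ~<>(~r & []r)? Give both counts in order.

For [][](q & ~r):
w0: successors {w1, w4}; [](q & ~r) there: w1:F, w4:F. ✗
w1: successors {w2, w5}; [](q & ~r) there: w2:T, w5:T. ✓
w2: no successors, so [][](q & ~r) holds vacuously. ✓
w3: successors {w4}; [](q & ~r) there: w4:F. ✗
w4: successors {w2, w5}; [](q & ~r) there: w2:T, w5:T. ✓
w5: successors {w3}; [](q & ~r) there: w3:F. ✗
— 3 worlds.
For ~<>(~r & []r):
w0: <>(~r & []r) is F. ✓
w1: <>(~r & []r) is F. ✓
w2: <>(~r & []r) is F. ✓
w3: <>(~r & []r) is F. ✓
w4: <>(~r & []r) is F. ✓
w5: <>(~r & []r) is T. ✗
— 5 worlds.

3 and 5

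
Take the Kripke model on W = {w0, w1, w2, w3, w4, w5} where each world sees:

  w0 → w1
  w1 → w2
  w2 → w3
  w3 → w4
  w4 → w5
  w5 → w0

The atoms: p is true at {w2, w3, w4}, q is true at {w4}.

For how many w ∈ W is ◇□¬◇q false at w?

1

w0: successors {w1}; □¬◇q there: w1:T. ✓
w1: successors {w2}; □¬◇q there: w2:F. ✗
w2: successors {w3}; □¬◇q there: w3:T. ✓
w3: successors {w4}; □¬◇q there: w4:T. ✓
w4: successors {w5}; □¬◇q there: w5:T. ✓
w5: successors {w0}; □¬◇q there: w0:T. ✓
Satisfying worlds: {w0, w2, w3, w4, w5}.
So ◇□¬◇q fails at the other 1 world.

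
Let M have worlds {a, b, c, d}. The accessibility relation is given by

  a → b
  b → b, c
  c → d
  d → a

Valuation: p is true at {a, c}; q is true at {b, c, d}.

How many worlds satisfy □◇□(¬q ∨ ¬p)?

3

a: successors {b}; ◇□(¬q ∨ ¬p) there: b:T. ✓
b: successors {b, c}; ◇□(¬q ∨ ¬p) there: b:T, c:T. ✓
c: successors {d}; ◇□(¬q ∨ ¬p) there: d:T. ✓
d: successors {a}; ◇□(¬q ∨ ¬p) there: a:F. ✗
Satisfying worlds: {a, b, c}.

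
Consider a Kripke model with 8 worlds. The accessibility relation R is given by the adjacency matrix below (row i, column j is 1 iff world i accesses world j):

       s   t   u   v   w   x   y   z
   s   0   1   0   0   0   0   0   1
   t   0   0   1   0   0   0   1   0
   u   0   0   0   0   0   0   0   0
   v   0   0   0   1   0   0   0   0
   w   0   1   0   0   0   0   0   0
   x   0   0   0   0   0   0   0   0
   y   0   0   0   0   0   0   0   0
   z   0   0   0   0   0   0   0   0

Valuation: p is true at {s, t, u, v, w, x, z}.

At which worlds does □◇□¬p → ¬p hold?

{s, t, v, y}

s: □◇□¬p is F, ¬p is F. ✓
t: □◇□¬p is F, ¬p is F. ✓
u: □◇□¬p is T, ¬p is F. ✗
v: □◇□¬p is F, ¬p is F. ✓
w: □◇□¬p is T, ¬p is F. ✗
x: □◇□¬p is T, ¬p is F. ✗
y: □◇□¬p is T, ¬p is T. ✓
z: □◇□¬p is T, ¬p is F. ✗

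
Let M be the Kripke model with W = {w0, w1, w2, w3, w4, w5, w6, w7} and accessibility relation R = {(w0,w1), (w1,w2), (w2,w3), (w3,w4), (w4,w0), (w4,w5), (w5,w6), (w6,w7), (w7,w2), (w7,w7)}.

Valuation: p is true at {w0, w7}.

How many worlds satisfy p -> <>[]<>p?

6

w0: p is T, <>[]<>p is F. ✗
w1: p is F, <>[]<>p is F. ✓
w2: p is F, <>[]<>p is T. ✓
w3: p is F, <>[]<>p is F. ✓
w4: p is F, <>[]<>p is T. ✓
w5: p is F, <>[]<>p is T. ✓
w6: p is F, <>[]<>p is F. ✓
w7: p is T, <>[]<>p is F. ✗
Satisfying worlds: {w1, w2, w3, w4, w5, w6}.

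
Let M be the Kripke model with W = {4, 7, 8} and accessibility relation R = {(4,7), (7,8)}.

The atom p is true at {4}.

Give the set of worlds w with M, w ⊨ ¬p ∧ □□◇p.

{7, 8}

4: ¬p is F, □□◇p is F. ✗
7: ¬p is T, □□◇p is T. ✓
8: ¬p is T, □□◇p is T. ✓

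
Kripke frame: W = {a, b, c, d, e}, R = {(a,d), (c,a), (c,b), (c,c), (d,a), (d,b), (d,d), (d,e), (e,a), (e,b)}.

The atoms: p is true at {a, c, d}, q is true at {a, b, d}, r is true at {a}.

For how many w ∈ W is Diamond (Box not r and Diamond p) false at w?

a: successors {d}; Box not r and Diamond p there: d:F. ✗
b: no successors, so Diamond (Box not r and Diamond p) fails. ✗
c: successors {a, b, c}; Box not r and Diamond p there: a:T, b:F, c:F. ✓
d: successors {a, b, d, e}; Box not r and Diamond p there: a:T, b:F, d:F, e:F. ✓
e: successors {a, b}; Box not r and Diamond p there: a:T, b:F. ✓
Satisfying worlds: {c, d, e}.
So Diamond (Box not r and Diamond p) fails at the other 2 worlds.

2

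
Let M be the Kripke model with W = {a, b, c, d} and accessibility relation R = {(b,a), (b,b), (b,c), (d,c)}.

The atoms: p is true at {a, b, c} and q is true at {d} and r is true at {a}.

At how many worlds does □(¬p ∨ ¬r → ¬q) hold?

4

a: no successors, so □(¬p ∨ ¬r → ¬q) holds vacuously. ✓
b: successors {a, b, c}; ¬p ∨ ¬r → ¬q there: a:T, b:T, c:T. ✓
c: no successors, so □(¬p ∨ ¬r → ¬q) holds vacuously. ✓
d: successors {c}; ¬p ∨ ¬r → ¬q there: c:T. ✓
Satisfying worlds: {a, b, c, d}.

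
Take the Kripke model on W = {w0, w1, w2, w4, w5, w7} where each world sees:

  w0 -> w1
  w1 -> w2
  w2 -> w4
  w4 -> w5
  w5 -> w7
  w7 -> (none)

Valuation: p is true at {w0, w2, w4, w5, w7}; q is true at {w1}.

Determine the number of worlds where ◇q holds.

w0: successors {w1}; q there: w1:T. ✓
w1: successors {w2}; q there: w2:F. ✗
w2: successors {w4}; q there: w4:F. ✗
w4: successors {w5}; q there: w5:F. ✗
w5: successors {w7}; q there: w7:F. ✗
w7: no successors, so ◇q fails. ✗
Satisfying worlds: {w0}.

1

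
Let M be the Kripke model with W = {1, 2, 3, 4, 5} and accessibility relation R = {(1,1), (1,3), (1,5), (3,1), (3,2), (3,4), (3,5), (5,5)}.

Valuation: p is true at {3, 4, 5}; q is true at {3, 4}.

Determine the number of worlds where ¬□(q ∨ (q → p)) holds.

0

1: □(q ∨ (q → p)) is T. ✗
2: □(q ∨ (q → p)) is T. ✗
3: □(q ∨ (q → p)) is T. ✗
4: □(q ∨ (q → p)) is T. ✗
5: □(q ∨ (q → p)) is T. ✗
Satisfying worlds: ∅.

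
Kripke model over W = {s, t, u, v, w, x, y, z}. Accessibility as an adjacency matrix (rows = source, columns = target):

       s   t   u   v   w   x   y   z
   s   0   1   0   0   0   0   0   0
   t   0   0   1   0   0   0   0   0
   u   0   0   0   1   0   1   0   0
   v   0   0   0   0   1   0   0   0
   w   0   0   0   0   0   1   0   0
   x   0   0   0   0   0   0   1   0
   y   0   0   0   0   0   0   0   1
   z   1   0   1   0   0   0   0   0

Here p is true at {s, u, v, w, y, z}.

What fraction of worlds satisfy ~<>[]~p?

s: <>[]~p is F. ✓
t: <>[]~p is F. ✓
u: <>[]~p is F. ✓
v: <>[]~p is T. ✗
w: <>[]~p is F. ✓
x: <>[]~p is F. ✓
y: <>[]~p is F. ✓
z: <>[]~p is T. ✗
That's 6 of 8 worlds, so 6/8 = 3/4.

3/4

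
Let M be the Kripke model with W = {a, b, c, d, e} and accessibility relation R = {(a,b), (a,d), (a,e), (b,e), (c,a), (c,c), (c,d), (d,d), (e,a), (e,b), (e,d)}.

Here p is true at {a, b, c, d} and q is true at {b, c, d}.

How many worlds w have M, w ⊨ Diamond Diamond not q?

a: successors {b, d, e}; Diamond not q there: b:T, d:F, e:T. ✓
b: successors {e}; Diamond not q there: e:T. ✓
c: successors {a, c, d}; Diamond not q there: a:T, c:T, d:F. ✓
d: successors {d}; Diamond not q there: d:F. ✗
e: successors {a, b, d}; Diamond not q there: a:T, b:T, d:F. ✓
Satisfying worlds: {a, b, c, e}.

4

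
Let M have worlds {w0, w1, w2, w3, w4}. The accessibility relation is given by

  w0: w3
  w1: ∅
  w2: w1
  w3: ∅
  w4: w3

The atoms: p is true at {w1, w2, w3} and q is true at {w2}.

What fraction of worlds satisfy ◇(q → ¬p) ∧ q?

w0: ◇(q → ¬p) is T, q is F. ✗
w1: ◇(q → ¬p) is F, q is F. ✗
w2: ◇(q → ¬p) is T, q is T. ✓
w3: ◇(q → ¬p) is F, q is F. ✗
w4: ◇(q → ¬p) is T, q is F. ✗
That's 1 of 5 worlds, so 1/5.

1/5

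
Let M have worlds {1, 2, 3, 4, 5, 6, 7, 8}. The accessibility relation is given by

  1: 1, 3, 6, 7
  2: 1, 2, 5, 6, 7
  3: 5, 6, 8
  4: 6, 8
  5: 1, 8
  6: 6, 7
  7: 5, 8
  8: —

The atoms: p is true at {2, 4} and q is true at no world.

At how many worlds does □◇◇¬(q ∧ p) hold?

1: successors {1, 3, 6, 7}; ◇◇¬(q ∧ p) there: 1:T, 3:T, 6:T, 7:T. ✓
2: successors {1, 2, 5, 6, 7}; ◇◇¬(q ∧ p) there: 1:T, 2:T, 5:T, 6:T, 7:T. ✓
3: successors {5, 6, 8}; ◇◇¬(q ∧ p) there: 5:T, 6:T, 8:F. ✗
4: successors {6, 8}; ◇◇¬(q ∧ p) there: 6:T, 8:F. ✗
5: successors {1, 8}; ◇◇¬(q ∧ p) there: 1:T, 8:F. ✗
6: successors {6, 7}; ◇◇¬(q ∧ p) there: 6:T, 7:T. ✓
7: successors {5, 8}; ◇◇¬(q ∧ p) there: 5:T, 8:F. ✗
8: no successors, so □◇◇¬(q ∧ p) holds vacuously. ✓
Satisfying worlds: {1, 2, 6, 8}.

4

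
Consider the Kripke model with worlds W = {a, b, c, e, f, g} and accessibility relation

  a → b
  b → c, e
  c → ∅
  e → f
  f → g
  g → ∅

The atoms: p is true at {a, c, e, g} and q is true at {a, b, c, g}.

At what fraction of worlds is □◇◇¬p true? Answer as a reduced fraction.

a: successors {b}; ◇◇¬p there: b:T. ✓
b: successors {c, e}; ◇◇¬p there: c:F, e:F. ✗
c: no successors, so □◇◇¬p holds vacuously. ✓
e: successors {f}; ◇◇¬p there: f:F. ✗
f: successors {g}; ◇◇¬p there: g:F. ✗
g: no successors, so □◇◇¬p holds vacuously. ✓
That's 3 of 6 worlds, so 3/6 = 1/2.

1/2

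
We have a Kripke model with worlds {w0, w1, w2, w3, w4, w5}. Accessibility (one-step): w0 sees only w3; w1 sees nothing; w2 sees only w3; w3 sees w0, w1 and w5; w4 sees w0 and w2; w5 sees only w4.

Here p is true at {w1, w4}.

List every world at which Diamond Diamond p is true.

{w0, w2, w3}

w0: successors {w3}; Diamond p there: w3:T. ✓
w1: no successors, so Diamond Diamond p fails. ✗
w2: successors {w3}; Diamond p there: w3:T. ✓
w3: successors {w0, w1, w5}; Diamond p there: w0:F, w1:F, w5:T. ✓
w4: successors {w0, w2}; Diamond p there: w0:F, w2:F. ✗
w5: successors {w4}; Diamond p there: w4:F. ✗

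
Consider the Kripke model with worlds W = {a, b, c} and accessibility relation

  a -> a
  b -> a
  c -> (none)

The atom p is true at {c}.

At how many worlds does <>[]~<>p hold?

a: successors {a}; []~<>p there: a:T. ✓
b: successors {a}; []~<>p there: a:T. ✓
c: no successors, so <>[]~<>p fails. ✗
Satisfying worlds: {a, b}.

2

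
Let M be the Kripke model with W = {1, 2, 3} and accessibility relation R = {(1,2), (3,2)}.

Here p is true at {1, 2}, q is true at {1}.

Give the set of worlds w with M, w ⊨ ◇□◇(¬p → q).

1: successors {2}; □◇(¬p → q) there: 2:T. ✓
2: no successors, so ◇□◇(¬p → q) fails. ✗
3: successors {2}; □◇(¬p → q) there: 2:T. ✓

{1, 3}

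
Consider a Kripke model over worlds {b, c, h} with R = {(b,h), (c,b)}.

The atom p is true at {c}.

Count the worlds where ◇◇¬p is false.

b: successors {h}; ◇¬p there: h:F. ✗
c: successors {b}; ◇¬p there: b:T. ✓
h: no successors, so ◇◇¬p fails. ✗
Satisfying worlds: {c}.
So ◇◇¬p fails at the other 2 worlds.

2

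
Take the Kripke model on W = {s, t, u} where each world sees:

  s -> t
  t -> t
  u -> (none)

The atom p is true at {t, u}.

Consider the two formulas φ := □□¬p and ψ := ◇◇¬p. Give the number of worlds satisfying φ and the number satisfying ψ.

For □□¬p:
s: successors {t}; □¬p there: t:F. ✗
t: successors {t}; □¬p there: t:F. ✗
u: no successors, so □□¬p holds vacuously. ✓
— 1 world.
For ◇◇¬p:
s: successors {t}; ◇¬p there: t:F. ✗
t: successors {t}; ◇¬p there: t:F. ✗
u: no successors, so ◇◇¬p fails. ✗
— 0 worlds.

1 and 0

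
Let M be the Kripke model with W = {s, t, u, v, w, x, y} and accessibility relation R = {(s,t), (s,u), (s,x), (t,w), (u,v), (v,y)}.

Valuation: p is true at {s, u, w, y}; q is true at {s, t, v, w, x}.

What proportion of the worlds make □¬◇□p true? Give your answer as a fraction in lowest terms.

5/7

s: successors {t, u, x}; ¬◇□p there: t:F, u:F, x:T. ✗
t: successors {w}; ¬◇□p there: w:T. ✓
u: successors {v}; ¬◇□p there: v:F. ✗
v: successors {y}; ¬◇□p there: y:T. ✓
w: no successors, so □¬◇□p holds vacuously. ✓
x: no successors, so □¬◇□p holds vacuously. ✓
y: no successors, so □¬◇□p holds vacuously. ✓
That's 5 of 7 worlds, so 5/7.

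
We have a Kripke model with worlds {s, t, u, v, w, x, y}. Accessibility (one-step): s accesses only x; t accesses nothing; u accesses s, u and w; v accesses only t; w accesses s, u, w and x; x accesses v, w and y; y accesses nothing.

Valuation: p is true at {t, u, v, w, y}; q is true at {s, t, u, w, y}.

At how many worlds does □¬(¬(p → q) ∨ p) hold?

3

s: successors {x}; ¬(¬(p → q) ∨ p) there: x:T. ✓
t: no successors, so □¬(¬(p → q) ∨ p) holds vacuously. ✓
u: successors {s, u, w}; ¬(¬(p → q) ∨ p) there: s:T, u:F, w:F. ✗
v: successors {t}; ¬(¬(p → q) ∨ p) there: t:F. ✗
w: successors {s, u, w, x}; ¬(¬(p → q) ∨ p) there: s:T, u:F, w:F, x:T. ✗
x: successors {v, w, y}; ¬(¬(p → q) ∨ p) there: v:F, w:F, y:F. ✗
y: no successors, so □¬(¬(p → q) ∨ p) holds vacuously. ✓
Satisfying worlds: {s, t, y}.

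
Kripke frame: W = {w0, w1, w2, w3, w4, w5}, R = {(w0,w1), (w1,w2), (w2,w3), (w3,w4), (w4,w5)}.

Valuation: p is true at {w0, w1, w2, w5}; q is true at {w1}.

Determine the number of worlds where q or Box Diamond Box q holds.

3

w0: q is F, Box Diamond Box q is F. ✗
w1: q is T, Box Diamond Box q is F. ✓
w2: q is F, Box Diamond Box q is F. ✗
w3: q is F, Box Diamond Box q is T. ✓
w4: q is F, Box Diamond Box q is F. ✗
w5: q is F, Box Diamond Box q is T. ✓
Satisfying worlds: {w1, w3, w5}.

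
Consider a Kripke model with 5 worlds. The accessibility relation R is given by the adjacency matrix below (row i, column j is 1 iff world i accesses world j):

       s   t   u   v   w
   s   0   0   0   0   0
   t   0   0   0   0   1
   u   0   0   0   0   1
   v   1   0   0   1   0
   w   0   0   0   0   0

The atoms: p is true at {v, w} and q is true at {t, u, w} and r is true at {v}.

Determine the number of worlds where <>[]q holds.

3

s: no successors, so <>[]q fails. ✗
t: successors {w}; []q there: w:T. ✓
u: successors {w}; []q there: w:T. ✓
v: successors {s, v}; []q there: s:T, v:F. ✓
w: no successors, so <>[]q fails. ✗
Satisfying worlds: {t, u, v}.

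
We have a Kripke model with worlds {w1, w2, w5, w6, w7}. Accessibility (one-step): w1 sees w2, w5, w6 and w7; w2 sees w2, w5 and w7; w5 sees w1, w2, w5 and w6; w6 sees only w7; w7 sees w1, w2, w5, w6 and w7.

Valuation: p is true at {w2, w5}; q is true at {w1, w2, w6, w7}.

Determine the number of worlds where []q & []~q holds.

w1: []q is F, []~q is F. ✗
w2: []q is F, []~q is F. ✗
w5: []q is F, []~q is F. ✗
w6: []q is T, []~q is F. ✗
w7: []q is F, []~q is F. ✗
Satisfying worlds: ∅.

0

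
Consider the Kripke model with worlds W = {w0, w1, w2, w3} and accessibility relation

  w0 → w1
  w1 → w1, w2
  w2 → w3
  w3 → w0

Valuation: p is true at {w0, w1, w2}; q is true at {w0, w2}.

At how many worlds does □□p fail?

w0: successors {w1}; □p there: w1:T. ✓
w1: successors {w1, w2}; □p there: w1:T, w2:F. ✗
w2: successors {w3}; □p there: w3:T. ✓
w3: successors {w0}; □p there: w0:T. ✓
Satisfying worlds: {w0, w2, w3}.
So □□p fails at the other 1 world.

1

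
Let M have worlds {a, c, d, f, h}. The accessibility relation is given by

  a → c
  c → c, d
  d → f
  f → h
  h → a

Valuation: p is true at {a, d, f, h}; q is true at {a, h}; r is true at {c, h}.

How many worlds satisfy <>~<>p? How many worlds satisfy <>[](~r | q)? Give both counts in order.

1 and 3

For <>~<>p:
a: successors {c}; ~<>p there: c:F. ✗
c: successors {c, d}; ~<>p there: c:F, d:F. ✗
d: successors {f}; ~<>p there: f:F. ✗
f: successors {h}; ~<>p there: h:F. ✗
h: successors {a}; ~<>p there: a:T. ✓
— 1 world.
For <>[](~r | q):
a: successors {c}; [](~r | q) there: c:F. ✗
c: successors {c, d}; [](~r | q) there: c:F, d:T. ✓
d: successors {f}; [](~r | q) there: f:T. ✓
f: successors {h}; [](~r | q) there: h:T. ✓
h: successors {a}; [](~r | q) there: a:F. ✗
— 3 worlds.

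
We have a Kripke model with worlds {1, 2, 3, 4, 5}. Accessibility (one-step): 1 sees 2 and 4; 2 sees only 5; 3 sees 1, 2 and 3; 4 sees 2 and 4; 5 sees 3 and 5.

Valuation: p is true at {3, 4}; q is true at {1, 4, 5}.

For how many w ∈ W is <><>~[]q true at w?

5

1: successors {2, 4}; <>~[]q there: 2:T, 4:T. ✓
2: successors {5}; <>~[]q there: 5:T. ✓
3: successors {1, 2, 3}; <>~[]q there: 1:T, 2:T, 3:T. ✓
4: successors {2, 4}; <>~[]q there: 2:T, 4:T. ✓
5: successors {3, 5}; <>~[]q there: 3:T, 5:T. ✓
Satisfying worlds: {1, 2, 3, 4, 5}.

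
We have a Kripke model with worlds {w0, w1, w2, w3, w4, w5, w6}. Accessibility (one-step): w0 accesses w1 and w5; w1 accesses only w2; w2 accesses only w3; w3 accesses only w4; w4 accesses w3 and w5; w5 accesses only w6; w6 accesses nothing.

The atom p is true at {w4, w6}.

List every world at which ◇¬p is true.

w0: successors {w1, w5}; ¬p there: w1:T, w5:T. ✓
w1: successors {w2}; ¬p there: w2:T. ✓
w2: successors {w3}; ¬p there: w3:T. ✓
w3: successors {w4}; ¬p there: w4:F. ✗
w4: successors {w3, w5}; ¬p there: w3:T, w5:T. ✓
w5: successors {w6}; ¬p there: w6:F. ✗
w6: no successors, so ◇¬p fails. ✗

{w0, w1, w2, w4}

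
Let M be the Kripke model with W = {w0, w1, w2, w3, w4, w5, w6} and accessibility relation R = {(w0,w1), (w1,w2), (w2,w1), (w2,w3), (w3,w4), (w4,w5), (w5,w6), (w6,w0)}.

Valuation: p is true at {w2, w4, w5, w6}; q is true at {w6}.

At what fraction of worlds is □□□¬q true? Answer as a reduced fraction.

6/7

w0: successors {w1}; □□¬q there: w1:T. ✓
w1: successors {w2}; □□¬q there: w2:T. ✓
w2: successors {w1, w3}; □□¬q there: w1:T, w3:T. ✓
w3: successors {w4}; □□¬q there: w4:F. ✗
w4: successors {w5}; □□¬q there: w5:T. ✓
w5: successors {w6}; □□¬q there: w6:T. ✓
w6: successors {w0}; □□¬q there: w0:T. ✓
That's 6 of 7 worlds, so 6/7.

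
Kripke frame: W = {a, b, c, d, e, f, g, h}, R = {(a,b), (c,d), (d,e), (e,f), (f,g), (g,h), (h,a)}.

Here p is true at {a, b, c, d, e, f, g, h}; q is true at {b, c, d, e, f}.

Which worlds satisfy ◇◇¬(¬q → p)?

∅

a: successors {b}; ◇¬(¬q → p) there: b:F. ✗
b: no successors, so ◇◇¬(¬q → p) fails. ✗
c: successors {d}; ◇¬(¬q → p) there: d:F. ✗
d: successors {e}; ◇¬(¬q → p) there: e:F. ✗
e: successors {f}; ◇¬(¬q → p) there: f:F. ✗
f: successors {g}; ◇¬(¬q → p) there: g:F. ✗
g: successors {h}; ◇¬(¬q → p) there: h:F. ✗
h: successors {a}; ◇¬(¬q → p) there: a:F. ✗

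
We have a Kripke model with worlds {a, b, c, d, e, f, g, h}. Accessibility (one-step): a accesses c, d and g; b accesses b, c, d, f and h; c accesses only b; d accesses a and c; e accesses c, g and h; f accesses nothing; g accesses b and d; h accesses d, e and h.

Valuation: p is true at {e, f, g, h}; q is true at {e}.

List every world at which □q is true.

{f}

a: successors {c, d, g}; q there: c:F, d:F, g:F. ✗
b: successors {b, c, d, f, h}; q there: b:F, c:F, d:F, f:F, h:F. ✗
c: successors {b}; q there: b:F. ✗
d: successors {a, c}; q there: a:F, c:F. ✗
e: successors {c, g, h}; q there: c:F, g:F, h:F. ✗
f: no successors, so □q holds vacuously. ✓
g: successors {b, d}; q there: b:F, d:F. ✗
h: successors {d, e, h}; q there: d:F, e:T, h:F. ✗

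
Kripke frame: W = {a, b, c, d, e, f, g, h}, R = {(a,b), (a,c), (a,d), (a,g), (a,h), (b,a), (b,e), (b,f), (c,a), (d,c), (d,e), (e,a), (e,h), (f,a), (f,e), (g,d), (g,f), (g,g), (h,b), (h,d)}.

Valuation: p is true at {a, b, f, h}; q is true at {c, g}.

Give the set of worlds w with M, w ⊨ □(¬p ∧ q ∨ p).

a: successors {b, c, d, g, h}; ¬p ∧ q ∨ p there: b:T, c:T, d:F, g:T, h:T. ✗
b: successors {a, e, f}; ¬p ∧ q ∨ p there: a:T, e:F, f:T. ✗
c: successors {a}; ¬p ∧ q ∨ p there: a:T. ✓
d: successors {c, e}; ¬p ∧ q ∨ p there: c:T, e:F. ✗
e: successors {a, h}; ¬p ∧ q ∨ p there: a:T, h:T. ✓
f: successors {a, e}; ¬p ∧ q ∨ p there: a:T, e:F. ✗
g: successors {d, f, g}; ¬p ∧ q ∨ p there: d:F, f:T, g:T. ✗
h: successors {b, d}; ¬p ∧ q ∨ p there: b:T, d:F. ✗

{c, e}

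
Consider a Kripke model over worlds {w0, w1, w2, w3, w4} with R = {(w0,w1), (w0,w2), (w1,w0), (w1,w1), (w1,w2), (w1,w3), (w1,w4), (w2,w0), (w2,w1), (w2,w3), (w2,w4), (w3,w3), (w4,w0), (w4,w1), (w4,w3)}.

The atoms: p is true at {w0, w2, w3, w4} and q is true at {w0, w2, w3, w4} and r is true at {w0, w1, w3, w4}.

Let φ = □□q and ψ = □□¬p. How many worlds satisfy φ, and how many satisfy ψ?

For □□q:
w0: successors {w1, w2}; □q there: w1:F, w2:F. ✗
w1: successors {w0, w1, w2, w3, w4}; □q there: w0:F, w1:F, w2:F, w3:T, w4:F. ✗
w2: successors {w0, w1, w3, w4}; □q there: w0:F, w1:F, w3:T, w4:F. ✗
w3: successors {w3}; □q there: w3:T. ✓
w4: successors {w0, w1, w3}; □q there: w0:F, w1:F, w3:T. ✗
— 1 world.
For □□¬p:
w0: successors {w1, w2}; □¬p there: w1:F, w2:F. ✗
w1: successors {w0, w1, w2, w3, w4}; □¬p there: w0:F, w1:F, w2:F, w3:F, w4:F. ✗
w2: successors {w0, w1, w3, w4}; □¬p there: w0:F, w1:F, w3:F, w4:F. ✗
w3: successors {w3}; □¬p there: w3:F. ✗
w4: successors {w0, w1, w3}; □¬p there: w0:F, w1:F, w3:F. ✗
— 0 worlds.

1 and 0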